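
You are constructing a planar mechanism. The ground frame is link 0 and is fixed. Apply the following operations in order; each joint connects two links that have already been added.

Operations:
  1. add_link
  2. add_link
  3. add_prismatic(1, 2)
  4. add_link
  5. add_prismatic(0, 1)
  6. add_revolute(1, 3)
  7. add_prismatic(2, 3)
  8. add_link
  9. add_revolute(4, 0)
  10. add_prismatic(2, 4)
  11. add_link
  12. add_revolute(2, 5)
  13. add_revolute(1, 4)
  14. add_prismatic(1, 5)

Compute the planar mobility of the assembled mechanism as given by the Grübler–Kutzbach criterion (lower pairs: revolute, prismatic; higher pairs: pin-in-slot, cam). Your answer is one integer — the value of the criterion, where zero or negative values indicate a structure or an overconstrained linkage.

(L,J1,J2)=(1,0,0); link0 fixed
link1: (2,0,0)
link2: (3,0,0)
P 1-2 [J1]: (3,1,0)
link3: (4,1,0)
P 0-1 [J1]: (4,2,0)
R 1-3 [J1]: (4,3,0)
P 2-3 [J1]: (4,4,0)
link4: (5,4,0)
R 4-0 [J1]: (5,5,0)
P 2-4 [J1]: (5,6,0)
link5: (6,6,0)
R 2-5 [J1]: (6,7,0)
R 1-4 [J1]: (6,8,0)
P 1-5 [J1]: (6,9,0)
Grübler: 3·5 − 2·9 − 0 = -3

M = -3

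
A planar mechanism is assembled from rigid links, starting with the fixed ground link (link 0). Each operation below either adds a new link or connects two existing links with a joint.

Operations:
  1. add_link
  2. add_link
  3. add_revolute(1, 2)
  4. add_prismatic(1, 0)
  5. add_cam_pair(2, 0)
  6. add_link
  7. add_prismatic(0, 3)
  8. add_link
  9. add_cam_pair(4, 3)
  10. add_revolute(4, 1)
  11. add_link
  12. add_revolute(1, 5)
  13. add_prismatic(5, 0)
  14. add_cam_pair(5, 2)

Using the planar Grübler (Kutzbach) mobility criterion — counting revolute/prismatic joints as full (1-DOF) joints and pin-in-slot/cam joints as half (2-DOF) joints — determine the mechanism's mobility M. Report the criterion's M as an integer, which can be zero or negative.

M = 0

[1;0;0] (link 0 is ground)
L+ [2;0;0]
L+ [3;0;0]
R(1,2)∈J1 [3;1;0]
P(1,0)∈J1 [3;2;0]
C(2,0)∈J2 [3;2;1]
L+ [4;2;1]
P(0,3)∈J1 [4;3;1]
L+ [5;3;1]
C(4,3)∈J2 [5;3;2]
R(4,1)∈J1 [5;4;2]
L+ [6;4;2]
R(1,5)∈J1 [6;5;2]
P(5,0)∈J1 [6;6;2]
C(5,2)∈J2 [6;6;3]
mobility = 15 − 12 − 3 = 0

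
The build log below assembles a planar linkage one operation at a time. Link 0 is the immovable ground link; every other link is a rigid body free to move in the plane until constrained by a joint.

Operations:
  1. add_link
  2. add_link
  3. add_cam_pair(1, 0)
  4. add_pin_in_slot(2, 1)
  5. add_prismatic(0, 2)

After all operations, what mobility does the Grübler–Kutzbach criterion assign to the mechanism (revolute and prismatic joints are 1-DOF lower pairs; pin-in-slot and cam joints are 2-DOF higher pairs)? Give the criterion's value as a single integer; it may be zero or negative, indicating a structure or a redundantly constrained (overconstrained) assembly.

[1;0;0] (link 0 is ground)
L+ [2;0;0]
L+ [3;0;0]
C(1,0)∈J2 [3;0;1]
PS(2,1)∈J2 [3;0;2]
P(0,2)∈J1 [3;1;2]
mobility = 6 − 2 − 2 = 2

M = 2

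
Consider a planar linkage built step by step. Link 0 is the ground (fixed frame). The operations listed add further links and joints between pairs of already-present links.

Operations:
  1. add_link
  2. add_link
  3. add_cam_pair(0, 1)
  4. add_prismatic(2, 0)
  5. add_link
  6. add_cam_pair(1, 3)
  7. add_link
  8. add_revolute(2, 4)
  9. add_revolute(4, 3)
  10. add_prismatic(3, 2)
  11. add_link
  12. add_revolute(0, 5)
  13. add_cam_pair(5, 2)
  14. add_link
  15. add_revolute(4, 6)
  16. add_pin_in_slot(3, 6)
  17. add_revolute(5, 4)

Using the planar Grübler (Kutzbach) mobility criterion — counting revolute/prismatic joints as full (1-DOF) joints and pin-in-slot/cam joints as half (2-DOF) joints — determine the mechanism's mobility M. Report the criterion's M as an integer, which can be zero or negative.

L=1 J1=0 J2=0
add link → L=2 J1=0 J2=0
add link → L=3 J1=0 J2=0
C@0,1 dof=2 J2 → L=3 J1=0 J2=1
P@2,0 dof=1 J1 → L=3 J1=1 J2=1
add link → L=4 J1=1 J2=1
C@1,3 dof=2 J2 → L=4 J1=1 J2=2
add link → L=5 J1=1 J2=2
R@2,4 dof=1 J1 → L=5 J1=2 J2=2
R@4,3 dof=1 J1 → L=5 J1=3 J2=2
P@3,2 dof=1 J1 → L=5 J1=4 J2=2
add link → L=6 J1=4 J2=2
R@0,5 dof=1 J1 → L=6 J1=5 J2=2
C@5,2 dof=2 J2 → L=6 J1=5 J2=3
add link → L=7 J1=5 J2=3
R@4,6 dof=1 J1 → L=7 J1=6 J2=3
PS@3,6 dof=2 J2 → L=7 J1=6 J2=4
R@5,4 dof=1 J1 → L=7 J1=7 J2=4
M=3(L−1)−2J1−J2=3·6−2·7−4=0

M = 0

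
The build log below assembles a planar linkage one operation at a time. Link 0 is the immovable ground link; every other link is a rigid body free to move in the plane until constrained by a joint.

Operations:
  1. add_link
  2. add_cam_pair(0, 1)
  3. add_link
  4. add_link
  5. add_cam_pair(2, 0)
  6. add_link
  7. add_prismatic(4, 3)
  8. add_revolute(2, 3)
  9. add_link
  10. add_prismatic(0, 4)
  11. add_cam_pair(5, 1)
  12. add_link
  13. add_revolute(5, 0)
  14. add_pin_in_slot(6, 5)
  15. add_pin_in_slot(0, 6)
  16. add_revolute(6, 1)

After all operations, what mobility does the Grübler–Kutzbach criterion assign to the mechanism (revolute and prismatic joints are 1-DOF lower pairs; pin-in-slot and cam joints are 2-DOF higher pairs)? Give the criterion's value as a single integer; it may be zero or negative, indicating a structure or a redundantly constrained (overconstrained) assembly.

L=1 J1=0 J2=0
add link → L=2 J1=0 J2=0
C@0,1 dof=2 J2 → L=2 J1=0 J2=1
add link → L=3 J1=0 J2=1
add link → L=4 J1=0 J2=1
C@2,0 dof=2 J2 → L=4 J1=0 J2=2
add link → L=5 J1=0 J2=2
P@4,3 dof=1 J1 → L=5 J1=1 J2=2
R@2,3 dof=1 J1 → L=5 J1=2 J2=2
add link → L=6 J1=2 J2=2
P@0,4 dof=1 J1 → L=6 J1=3 J2=2
C@5,1 dof=2 J2 → L=6 J1=3 J2=3
add link → L=7 J1=3 J2=3
R@5,0 dof=1 J1 → L=7 J1=4 J2=3
PS@6,5 dof=2 J2 → L=7 J1=4 J2=4
PS@0,6 dof=2 J2 → L=7 J1=4 J2=5
R@6,1 dof=1 J1 → L=7 J1=5 J2=5
M=3(L−1)−2J1−J2=3·6−2·5−5=3

M = 3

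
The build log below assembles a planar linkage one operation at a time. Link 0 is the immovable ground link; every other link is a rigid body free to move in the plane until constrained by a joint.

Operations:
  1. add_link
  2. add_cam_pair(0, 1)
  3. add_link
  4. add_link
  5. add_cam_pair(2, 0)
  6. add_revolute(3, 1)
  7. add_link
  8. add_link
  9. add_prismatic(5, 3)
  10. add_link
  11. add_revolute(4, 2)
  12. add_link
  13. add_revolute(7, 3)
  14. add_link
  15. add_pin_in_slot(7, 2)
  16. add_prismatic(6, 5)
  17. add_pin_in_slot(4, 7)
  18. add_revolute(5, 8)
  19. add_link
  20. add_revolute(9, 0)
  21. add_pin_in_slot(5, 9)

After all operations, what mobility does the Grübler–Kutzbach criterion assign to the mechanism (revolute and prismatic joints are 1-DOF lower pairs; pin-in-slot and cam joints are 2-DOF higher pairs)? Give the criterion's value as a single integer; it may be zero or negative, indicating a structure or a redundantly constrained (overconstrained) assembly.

[1;0;0] (link 0 is ground)
L+ [2;0;0]
C(0,1)∈J2 [2;0;1]
L+ [3;0;1]
L+ [4;0;1]
C(2,0)∈J2 [4;0;2]
R(3,1)∈J1 [4;1;2]
L+ [5;1;2]
L+ [6;1;2]
P(5,3)∈J1 [6;2;2]
L+ [7;2;2]
R(4,2)∈J1 [7;3;2]
L+ [8;3;2]
R(7,3)∈J1 [8;4;2]
L+ [9;4;2]
PS(7,2)∈J2 [9;4;3]
P(6,5)∈J1 [9;5;3]
PS(4,7)∈J2 [9;5;4]
R(5,8)∈J1 [9;6;4]
L+ [10;6;4]
R(9,0)∈J1 [10;7;4]
PS(5,9)∈J2 [10;7;5]
mobility = 27 − 14 − 5 = 8

M = 8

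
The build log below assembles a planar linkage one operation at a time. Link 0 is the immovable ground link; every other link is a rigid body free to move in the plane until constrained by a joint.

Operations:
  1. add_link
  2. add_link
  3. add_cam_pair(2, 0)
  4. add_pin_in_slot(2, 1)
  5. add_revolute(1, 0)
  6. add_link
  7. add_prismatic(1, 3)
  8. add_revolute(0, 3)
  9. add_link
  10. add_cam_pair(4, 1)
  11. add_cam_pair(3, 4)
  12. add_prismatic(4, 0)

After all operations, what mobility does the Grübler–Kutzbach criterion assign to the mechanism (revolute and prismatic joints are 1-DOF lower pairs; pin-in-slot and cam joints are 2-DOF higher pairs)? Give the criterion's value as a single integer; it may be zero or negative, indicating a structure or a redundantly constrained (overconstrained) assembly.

ground; <1,0,0>
#1 <2,0,0>
#2 <3,0,0>
C:2↔0 J2 <3,0,1>
PS:2↔1 J2 <3,0,2>
R:1↔0 J1 <3,1,2>
#3 <4,1,2>
P:1↔3 J1 <4,2,2>
R:0↔3 J1 <4,3,2>
#4 <5,3,2>
C:4↔1 J2 <5,3,3>
C:3↔4 J2 <5,3,4>
P:4↔0 J1 <5,4,4>
3×4 − 2×4 − 1×4 = 0

M = 0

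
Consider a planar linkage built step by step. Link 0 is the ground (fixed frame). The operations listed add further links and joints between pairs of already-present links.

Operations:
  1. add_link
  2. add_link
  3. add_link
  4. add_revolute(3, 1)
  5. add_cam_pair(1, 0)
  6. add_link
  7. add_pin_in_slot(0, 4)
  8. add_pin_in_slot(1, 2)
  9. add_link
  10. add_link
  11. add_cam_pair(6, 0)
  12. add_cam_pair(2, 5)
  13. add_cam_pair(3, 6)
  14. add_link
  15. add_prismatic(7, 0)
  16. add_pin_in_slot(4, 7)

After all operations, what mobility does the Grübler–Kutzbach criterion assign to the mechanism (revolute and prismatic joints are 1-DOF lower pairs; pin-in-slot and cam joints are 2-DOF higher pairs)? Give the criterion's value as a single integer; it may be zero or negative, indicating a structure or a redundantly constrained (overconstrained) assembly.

(L,J1,J2)=(1,0,0); link0 fixed
link1: (2,0,0)
link2: (3,0,0)
link3: (4,0,0)
R 3-1 [J1]: (4,1,0)
C 1-0 [J2]: (4,1,1)
link4: (5,1,1)
PS 0-4 [J2]: (5,1,2)
PS 1-2 [J2]: (5,1,3)
link5: (6,1,3)
link6: (7,1,3)
C 6-0 [J2]: (7,1,4)
C 2-5 [J2]: (7,1,5)
C 3-6 [J2]: (7,1,6)
link7: (8,1,6)
P 7-0 [J1]: (8,2,6)
PS 4-7 [J2]: (8,2,7)
Grübler: 3·7 − 2·2 − 7 = 10

M = 10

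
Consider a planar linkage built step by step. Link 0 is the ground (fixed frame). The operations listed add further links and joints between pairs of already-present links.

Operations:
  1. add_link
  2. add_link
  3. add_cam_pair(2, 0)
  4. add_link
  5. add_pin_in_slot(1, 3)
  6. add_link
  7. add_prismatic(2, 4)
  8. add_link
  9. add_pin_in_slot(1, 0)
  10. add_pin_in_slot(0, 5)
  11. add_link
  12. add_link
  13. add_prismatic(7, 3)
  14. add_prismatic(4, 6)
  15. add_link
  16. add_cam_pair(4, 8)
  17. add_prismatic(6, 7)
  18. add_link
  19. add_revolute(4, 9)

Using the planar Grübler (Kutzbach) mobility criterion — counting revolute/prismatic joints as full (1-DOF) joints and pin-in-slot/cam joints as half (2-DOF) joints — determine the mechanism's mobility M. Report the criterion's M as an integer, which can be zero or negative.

ground; <1,0,0>
#1 <2,0,0>
#2 <3,0,0>
C:2↔0 J2 <3,0,1>
#3 <4,0,1>
PS:1↔3 J2 <4,0,2>
#4 <5,0,2>
P:2↔4 J1 <5,1,2>
#5 <6,1,2>
PS:1↔0 J2 <6,1,3>
PS:0↔5 J2 <6,1,4>
#6 <7,1,4>
#7 <8,1,4>
P:7↔3 J1 <8,2,4>
P:4↔6 J1 <8,3,4>
#8 <9,3,4>
C:4↔8 J2 <9,3,5>
P:6↔7 J1 <9,4,5>
#9 <10,4,5>
R:4↔9 J1 <10,5,5>
3×9 − 2×5 − 1×5 = 12

M = 12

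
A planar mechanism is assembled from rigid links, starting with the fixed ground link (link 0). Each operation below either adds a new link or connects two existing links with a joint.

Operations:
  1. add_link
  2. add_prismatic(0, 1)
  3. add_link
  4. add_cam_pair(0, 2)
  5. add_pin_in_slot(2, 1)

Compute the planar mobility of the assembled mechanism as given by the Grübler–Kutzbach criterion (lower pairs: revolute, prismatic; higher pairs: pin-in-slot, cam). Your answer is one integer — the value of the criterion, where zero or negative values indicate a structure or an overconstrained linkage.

M = 2

ground; <1,0,0>
#1 <2,0,0>
P:0↔1 J1 <2,1,0>
#2 <3,1,0>
C:0↔2 J2 <3,1,1>
PS:2↔1 J2 <3,1,2>
3×2 − 2×1 − 1×2 = 2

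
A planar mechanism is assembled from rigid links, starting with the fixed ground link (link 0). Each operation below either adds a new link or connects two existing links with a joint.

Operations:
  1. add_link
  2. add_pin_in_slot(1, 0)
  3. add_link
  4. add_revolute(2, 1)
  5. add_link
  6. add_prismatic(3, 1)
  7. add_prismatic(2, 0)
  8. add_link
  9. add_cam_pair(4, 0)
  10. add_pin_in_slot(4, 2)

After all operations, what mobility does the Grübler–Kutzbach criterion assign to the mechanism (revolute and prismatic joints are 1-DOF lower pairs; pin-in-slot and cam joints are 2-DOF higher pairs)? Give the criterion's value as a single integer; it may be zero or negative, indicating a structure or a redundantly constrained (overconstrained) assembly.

(L,J1,J2)=(1,0,0); link0 fixed
link1: (2,0,0)
PS 1-0 [J2]: (2,0,1)
link2: (3,0,1)
R 2-1 [J1]: (3,1,1)
link3: (4,1,1)
P 3-1 [J1]: (4,2,1)
P 2-0 [J1]: (4,3,1)
link4: (5,3,1)
C 4-0 [J2]: (5,3,2)
PS 4-2 [J2]: (5,3,3)
Grübler: 3·4 − 2·3 − 3 = 3

M = 3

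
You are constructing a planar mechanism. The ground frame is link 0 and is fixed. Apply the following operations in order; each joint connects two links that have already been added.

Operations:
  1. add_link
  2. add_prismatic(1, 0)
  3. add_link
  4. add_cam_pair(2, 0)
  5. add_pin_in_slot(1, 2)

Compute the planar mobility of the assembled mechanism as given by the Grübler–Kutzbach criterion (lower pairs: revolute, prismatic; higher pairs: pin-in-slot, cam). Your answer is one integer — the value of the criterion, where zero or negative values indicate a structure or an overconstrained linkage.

M = 2

[1;0;0] (link 0 is ground)
L+ [2;0;0]
P(1,0)∈J1 [2;1;0]
L+ [3;1;0]
C(2,0)∈J2 [3;1;1]
PS(1,2)∈J2 [3;1;2]
mobility = 6 − 2 − 2 = 2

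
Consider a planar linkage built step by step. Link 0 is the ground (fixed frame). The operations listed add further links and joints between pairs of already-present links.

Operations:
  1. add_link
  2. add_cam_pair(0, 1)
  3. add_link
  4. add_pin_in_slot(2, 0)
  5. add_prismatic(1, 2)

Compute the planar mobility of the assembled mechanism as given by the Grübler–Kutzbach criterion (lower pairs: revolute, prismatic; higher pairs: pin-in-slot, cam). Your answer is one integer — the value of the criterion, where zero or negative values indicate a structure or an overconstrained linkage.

M = 2

link 0 = ground. State L|J1|J2 = 1|0|0
+link1  2|0|0
C(0,1) f=2→J2  2|0|1
+link2  3|0|1
PS(2,0) f=2→J2  3|0|2
P(1,2) f=1→J1  3|1|2
M = 3(3−1)−2·1−2 = 6−2−2 = 2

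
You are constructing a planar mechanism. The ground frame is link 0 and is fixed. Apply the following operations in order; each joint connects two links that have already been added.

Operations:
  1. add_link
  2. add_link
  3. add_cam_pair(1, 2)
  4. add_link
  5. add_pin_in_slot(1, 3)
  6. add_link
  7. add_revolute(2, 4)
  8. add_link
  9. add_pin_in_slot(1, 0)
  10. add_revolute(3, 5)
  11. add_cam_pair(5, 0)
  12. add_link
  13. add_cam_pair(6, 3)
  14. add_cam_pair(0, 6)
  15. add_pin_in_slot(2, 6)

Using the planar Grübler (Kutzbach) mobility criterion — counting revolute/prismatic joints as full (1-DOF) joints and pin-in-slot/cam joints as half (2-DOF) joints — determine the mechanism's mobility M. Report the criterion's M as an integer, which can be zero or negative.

M = 7

L=1 J1=0 J2=0
add link → L=2 J1=0 J2=0
add link → L=3 J1=0 J2=0
C@1,2 dof=2 J2 → L=3 J1=0 J2=1
add link → L=4 J1=0 J2=1
PS@1,3 dof=2 J2 → L=4 J1=0 J2=2
add link → L=5 J1=0 J2=2
R@2,4 dof=1 J1 → L=5 J1=1 J2=2
add link → L=6 J1=1 J2=2
PS@1,0 dof=2 J2 → L=6 J1=1 J2=3
R@3,5 dof=1 J1 → L=6 J1=2 J2=3
C@5,0 dof=2 J2 → L=6 J1=2 J2=4
add link → L=7 J1=2 J2=4
C@6,3 dof=2 J2 → L=7 J1=2 J2=5
C@0,6 dof=2 J2 → L=7 J1=2 J2=6
PS@2,6 dof=2 J2 → L=7 J1=2 J2=7
M=3(L−1)−2J1−J2=3·6−2·2−7=7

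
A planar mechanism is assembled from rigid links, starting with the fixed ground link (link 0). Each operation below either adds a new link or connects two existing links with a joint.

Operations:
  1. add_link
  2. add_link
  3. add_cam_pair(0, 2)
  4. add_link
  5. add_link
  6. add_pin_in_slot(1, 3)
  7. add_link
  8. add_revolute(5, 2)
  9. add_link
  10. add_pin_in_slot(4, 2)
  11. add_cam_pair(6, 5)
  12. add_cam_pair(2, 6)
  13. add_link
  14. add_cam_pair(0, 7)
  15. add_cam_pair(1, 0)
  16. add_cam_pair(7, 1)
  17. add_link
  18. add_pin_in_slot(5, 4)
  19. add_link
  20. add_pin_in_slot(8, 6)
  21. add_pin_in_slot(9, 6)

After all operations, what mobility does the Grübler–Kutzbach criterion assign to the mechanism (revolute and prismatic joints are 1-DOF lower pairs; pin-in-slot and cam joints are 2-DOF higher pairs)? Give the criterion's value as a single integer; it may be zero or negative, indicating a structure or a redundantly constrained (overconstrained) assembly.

M = 14

ground; <1,0,0>
#1 <2,0,0>
#2 <3,0,0>
C:0↔2 J2 <3,0,1>
#3 <4,0,1>
#4 <5,0,1>
PS:1↔3 J2 <5,0,2>
#5 <6,0,2>
R:5↔2 J1 <6,1,2>
#6 <7,1,2>
PS:4↔2 J2 <7,1,3>
C:6↔5 J2 <7,1,4>
C:2↔6 J2 <7,1,5>
#7 <8,1,5>
C:0↔7 J2 <8,1,6>
C:1↔0 J2 <8,1,7>
C:7↔1 J2 <8,1,8>
#8 <9,1,8>
PS:5↔4 J2 <9,1,9>
#9 <10,1,9>
PS:8↔6 J2 <10,1,10>
PS:9↔6 J2 <10,1,11>
3×9 − 2×1 − 1×11 = 14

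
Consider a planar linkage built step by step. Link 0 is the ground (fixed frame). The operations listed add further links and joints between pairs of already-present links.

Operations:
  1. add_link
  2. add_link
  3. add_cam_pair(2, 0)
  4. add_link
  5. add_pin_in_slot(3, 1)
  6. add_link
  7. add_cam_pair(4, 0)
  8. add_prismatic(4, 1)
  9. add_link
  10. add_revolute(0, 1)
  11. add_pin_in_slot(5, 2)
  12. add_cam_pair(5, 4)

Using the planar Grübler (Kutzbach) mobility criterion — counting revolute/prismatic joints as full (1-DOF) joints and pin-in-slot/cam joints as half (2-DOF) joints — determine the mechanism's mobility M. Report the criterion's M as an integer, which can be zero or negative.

link 0 = ground. State L|J1|J2 = 1|0|0
+link1  2|0|0
+link2  3|0|0
C(2,0) f=2→J2  3|0|1
+link3  4|0|1
PS(3,1) f=2→J2  4|0|2
+link4  5|0|2
C(4,0) f=2→J2  5|0|3
P(4,1) f=1→J1  5|1|3
+link5  6|1|3
R(0,1) f=1→J1  6|2|3
PS(5,2) f=2→J2  6|2|4
C(5,4) f=2→J2  6|2|5
M = 3(6−1)−2·2−5 = 15−4−5 = 6

M = 6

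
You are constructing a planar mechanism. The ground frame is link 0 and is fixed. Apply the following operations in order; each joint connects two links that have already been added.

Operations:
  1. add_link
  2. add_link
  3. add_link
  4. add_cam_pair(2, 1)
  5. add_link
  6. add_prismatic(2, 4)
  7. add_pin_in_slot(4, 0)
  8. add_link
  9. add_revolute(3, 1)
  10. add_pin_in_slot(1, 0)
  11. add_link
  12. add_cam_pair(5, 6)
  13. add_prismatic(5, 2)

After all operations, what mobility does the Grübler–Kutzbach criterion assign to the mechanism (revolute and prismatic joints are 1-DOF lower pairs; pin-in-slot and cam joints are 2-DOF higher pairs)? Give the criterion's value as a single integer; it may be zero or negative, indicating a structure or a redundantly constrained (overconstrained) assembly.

ground; <1,0,0>
#1 <2,0,0>
#2 <3,0,0>
#3 <4,0,0>
C:2↔1 J2 <4,0,1>
#4 <5,0,1>
P:2↔4 J1 <5,1,1>
PS:4↔0 J2 <5,1,2>
#5 <6,1,2>
R:3↔1 J1 <6,2,2>
PS:1↔0 J2 <6,2,3>
#6 <7,2,3>
C:5↔6 J2 <7,2,4>
P:5↔2 J1 <7,3,4>
3×6 − 2×3 − 1×4 = 8

M = 8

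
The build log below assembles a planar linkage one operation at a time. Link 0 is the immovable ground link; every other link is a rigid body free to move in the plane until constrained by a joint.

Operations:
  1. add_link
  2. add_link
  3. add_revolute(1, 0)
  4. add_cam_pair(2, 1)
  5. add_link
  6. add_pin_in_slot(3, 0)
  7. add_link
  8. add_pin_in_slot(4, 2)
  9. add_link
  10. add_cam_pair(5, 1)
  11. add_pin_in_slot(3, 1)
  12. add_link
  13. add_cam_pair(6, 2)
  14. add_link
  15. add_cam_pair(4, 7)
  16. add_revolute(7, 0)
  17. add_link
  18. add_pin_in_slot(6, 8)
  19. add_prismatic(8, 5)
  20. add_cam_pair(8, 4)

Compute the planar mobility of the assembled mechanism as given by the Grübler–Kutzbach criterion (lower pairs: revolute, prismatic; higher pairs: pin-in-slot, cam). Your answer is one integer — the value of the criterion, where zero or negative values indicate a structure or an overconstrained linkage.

M = 9

L=1 J1=0 J2=0
add link → L=2 J1=0 J2=0
add link → L=3 J1=0 J2=0
R@1,0 dof=1 J1 → L=3 J1=1 J2=0
C@2,1 dof=2 J2 → L=3 J1=1 J2=1
add link → L=4 J1=1 J2=1
PS@3,0 dof=2 J2 → L=4 J1=1 J2=2
add link → L=5 J1=1 J2=2
PS@4,2 dof=2 J2 → L=5 J1=1 J2=3
add link → L=6 J1=1 J2=3
C@5,1 dof=2 J2 → L=6 J1=1 J2=4
PS@3,1 dof=2 J2 → L=6 J1=1 J2=5
add link → L=7 J1=1 J2=5
C@6,2 dof=2 J2 → L=7 J1=1 J2=6
add link → L=8 J1=1 J2=6
C@4,7 dof=2 J2 → L=8 J1=1 J2=7
R@7,0 dof=1 J1 → L=8 J1=2 J2=7
add link → L=9 J1=2 J2=7
PS@6,8 dof=2 J2 → L=9 J1=2 J2=8
P@8,5 dof=1 J1 → L=9 J1=3 J2=8
C@8,4 dof=2 J2 → L=9 J1=3 J2=9
M=3(L−1)−2J1−J2=3·8−2·3−9=9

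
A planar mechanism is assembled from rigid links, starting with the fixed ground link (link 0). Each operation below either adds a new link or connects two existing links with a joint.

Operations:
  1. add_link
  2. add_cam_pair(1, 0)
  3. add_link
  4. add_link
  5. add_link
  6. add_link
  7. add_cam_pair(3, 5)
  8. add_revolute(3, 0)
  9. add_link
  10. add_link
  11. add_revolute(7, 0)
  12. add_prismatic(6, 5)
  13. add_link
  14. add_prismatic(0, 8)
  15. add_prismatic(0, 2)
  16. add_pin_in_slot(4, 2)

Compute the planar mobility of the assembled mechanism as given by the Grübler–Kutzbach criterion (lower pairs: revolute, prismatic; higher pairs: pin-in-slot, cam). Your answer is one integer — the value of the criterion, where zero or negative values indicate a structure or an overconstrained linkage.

M = 11

[1;0;0] (link 0 is ground)
L+ [2;0;0]
C(1,0)∈J2 [2;0;1]
L+ [3;0;1]
L+ [4;0;1]
L+ [5;0;1]
L+ [6;0;1]
C(3,5)∈J2 [6;0;2]
R(3,0)∈J1 [6;1;2]
L+ [7;1;2]
L+ [8;1;2]
R(7,0)∈J1 [8;2;2]
P(6,5)∈J1 [8;3;2]
L+ [9;3;2]
P(0,8)∈J1 [9;4;2]
P(0,2)∈J1 [9;5;2]
PS(4,2)∈J2 [9;5;3]
mobility = 24 − 10 − 3 = 11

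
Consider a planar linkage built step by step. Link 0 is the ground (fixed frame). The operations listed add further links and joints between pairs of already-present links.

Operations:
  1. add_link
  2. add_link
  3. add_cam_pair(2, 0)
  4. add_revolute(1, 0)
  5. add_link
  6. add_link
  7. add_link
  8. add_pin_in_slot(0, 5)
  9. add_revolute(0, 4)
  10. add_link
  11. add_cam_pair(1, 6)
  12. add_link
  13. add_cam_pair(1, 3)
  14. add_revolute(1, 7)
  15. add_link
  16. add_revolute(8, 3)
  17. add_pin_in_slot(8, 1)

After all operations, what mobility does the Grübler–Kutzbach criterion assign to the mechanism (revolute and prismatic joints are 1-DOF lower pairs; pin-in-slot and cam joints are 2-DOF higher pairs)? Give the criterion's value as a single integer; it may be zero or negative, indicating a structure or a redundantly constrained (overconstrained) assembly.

M = 11

[1;0;0] (link 0 is ground)
L+ [2;0;0]
L+ [3;0;0]
C(2,0)∈J2 [3;0;1]
R(1,0)∈J1 [3;1;1]
L+ [4;1;1]
L+ [5;1;1]
L+ [6;1;1]
PS(0,5)∈J2 [6;1;2]
R(0,4)∈J1 [6;2;2]
L+ [7;2;2]
C(1,6)∈J2 [7;2;3]
L+ [8;2;3]
C(1,3)∈J2 [8;2;4]
R(1,7)∈J1 [8;3;4]
L+ [9;3;4]
R(8,3)∈J1 [9;4;4]
PS(8,1)∈J2 [9;4;5]
mobility = 24 − 8 − 5 = 11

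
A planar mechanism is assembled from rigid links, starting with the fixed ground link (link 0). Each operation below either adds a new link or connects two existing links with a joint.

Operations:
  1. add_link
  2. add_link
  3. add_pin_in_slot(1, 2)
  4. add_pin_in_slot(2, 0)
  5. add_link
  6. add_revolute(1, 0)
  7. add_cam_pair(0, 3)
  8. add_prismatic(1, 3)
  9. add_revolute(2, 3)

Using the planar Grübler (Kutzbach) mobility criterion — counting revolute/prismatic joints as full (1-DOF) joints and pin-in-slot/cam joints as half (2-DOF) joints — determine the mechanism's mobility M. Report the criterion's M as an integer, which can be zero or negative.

M = 0

(L,J1,J2)=(1,0,0); link0 fixed
link1: (2,0,0)
link2: (3,0,0)
PS 1-2 [J2]: (3,0,1)
PS 2-0 [J2]: (3,0,2)
link3: (4,0,2)
R 1-0 [J1]: (4,1,2)
C 0-3 [J2]: (4,1,3)
P 1-3 [J1]: (4,2,3)
R 2-3 [J1]: (4,3,3)
Grübler: 3·3 − 2·3 − 3 = 0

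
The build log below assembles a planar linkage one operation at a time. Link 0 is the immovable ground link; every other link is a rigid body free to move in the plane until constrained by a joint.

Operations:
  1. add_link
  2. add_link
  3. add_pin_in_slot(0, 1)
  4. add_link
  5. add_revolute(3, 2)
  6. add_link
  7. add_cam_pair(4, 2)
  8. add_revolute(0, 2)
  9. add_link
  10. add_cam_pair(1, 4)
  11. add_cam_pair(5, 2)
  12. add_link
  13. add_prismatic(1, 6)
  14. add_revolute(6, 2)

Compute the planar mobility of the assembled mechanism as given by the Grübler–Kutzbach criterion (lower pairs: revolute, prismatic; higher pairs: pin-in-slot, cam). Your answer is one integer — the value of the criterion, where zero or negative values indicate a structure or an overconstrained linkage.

link 0 = ground. State L|J1|J2 = 1|0|0
+link1  2|0|0
+link2  3|0|0
PS(0,1) f=2→J2  3|0|1
+link3  4|0|1
R(3,2) f=1→J1  4|1|1
+link4  5|1|1
C(4,2) f=2→J2  5|1|2
R(0,2) f=1→J1  5|2|2
+link5  6|2|2
C(1,4) f=2→J2  6|2|3
C(5,2) f=2→J2  6|2|4
+link6  7|2|4
P(1,6) f=1→J1  7|3|4
R(6,2) f=1→J1  7|4|4
M = 3(7−1)−2·4−4 = 18−8−4 = 6

M = 6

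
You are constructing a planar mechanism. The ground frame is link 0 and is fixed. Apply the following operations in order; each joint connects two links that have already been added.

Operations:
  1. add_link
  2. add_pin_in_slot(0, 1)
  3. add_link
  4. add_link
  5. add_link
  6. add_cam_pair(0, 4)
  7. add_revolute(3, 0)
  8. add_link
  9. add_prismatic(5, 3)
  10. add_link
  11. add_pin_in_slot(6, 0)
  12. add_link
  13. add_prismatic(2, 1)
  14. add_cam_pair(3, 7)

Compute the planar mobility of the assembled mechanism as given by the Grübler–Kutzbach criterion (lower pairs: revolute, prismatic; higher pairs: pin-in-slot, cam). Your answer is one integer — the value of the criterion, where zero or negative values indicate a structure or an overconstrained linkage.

ground; <1,0,0>
#1 <2,0,0>
PS:0↔1 J2 <2,0,1>
#2 <3,0,1>
#3 <4,0,1>
#4 <5,0,1>
C:0↔4 J2 <5,0,2>
R:3↔0 J1 <5,1,2>
#5 <6,1,2>
P:5↔3 J1 <6,2,2>
#6 <7,2,2>
PS:6↔0 J2 <7,2,3>
#7 <8,2,3>
P:2↔1 J1 <8,3,3>
C:3↔7 J2 <8,3,4>
3×7 − 2×3 − 1×4 = 11

M = 11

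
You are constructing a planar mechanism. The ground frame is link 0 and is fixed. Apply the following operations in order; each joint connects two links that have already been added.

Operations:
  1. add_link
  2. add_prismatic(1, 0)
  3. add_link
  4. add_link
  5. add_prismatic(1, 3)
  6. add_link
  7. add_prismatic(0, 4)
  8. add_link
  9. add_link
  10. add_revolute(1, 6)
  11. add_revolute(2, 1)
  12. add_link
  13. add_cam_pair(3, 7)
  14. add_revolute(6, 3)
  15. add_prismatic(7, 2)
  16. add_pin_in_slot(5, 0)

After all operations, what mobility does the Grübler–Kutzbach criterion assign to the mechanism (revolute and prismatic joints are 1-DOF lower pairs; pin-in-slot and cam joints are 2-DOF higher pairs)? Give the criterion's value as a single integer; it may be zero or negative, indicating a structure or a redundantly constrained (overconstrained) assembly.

ground; <1,0,0>
#1 <2,0,0>
P:1↔0 J1 <2,1,0>
#2 <3,1,0>
#3 <4,1,0>
P:1↔3 J1 <4,2,0>
#4 <5,2,0>
P:0↔4 J1 <5,3,0>
#5 <6,3,0>
#6 <7,3,0>
R:1↔6 J1 <7,4,0>
R:2↔1 J1 <7,5,0>
#7 <8,5,0>
C:3↔7 J2 <8,5,1>
R:6↔3 J1 <8,6,1>
P:7↔2 J1 <8,7,1>
PS:5↔0 J2 <8,7,2>
3×7 − 2×7 − 1×2 = 5

M = 5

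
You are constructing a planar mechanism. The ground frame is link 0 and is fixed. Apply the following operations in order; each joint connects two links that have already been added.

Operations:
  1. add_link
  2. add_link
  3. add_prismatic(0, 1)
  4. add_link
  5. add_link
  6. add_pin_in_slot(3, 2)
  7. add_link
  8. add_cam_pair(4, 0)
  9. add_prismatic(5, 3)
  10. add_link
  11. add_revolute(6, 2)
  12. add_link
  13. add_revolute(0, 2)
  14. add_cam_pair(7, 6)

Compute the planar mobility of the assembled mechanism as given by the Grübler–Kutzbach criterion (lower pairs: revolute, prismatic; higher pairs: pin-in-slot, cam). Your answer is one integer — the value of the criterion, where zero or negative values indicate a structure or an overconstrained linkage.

M = 10

ground; <1,0,0>
#1 <2,0,0>
#2 <3,0,0>
P:0↔1 J1 <3,1,0>
#3 <4,1,0>
#4 <5,1,0>
PS:3↔2 J2 <5,1,1>
#5 <6,1,1>
C:4↔0 J2 <6,1,2>
P:5↔3 J1 <6,2,2>
#6 <7,2,2>
R:6↔2 J1 <7,3,2>
#7 <8,3,2>
R:0↔2 J1 <8,4,2>
C:7↔6 J2 <8,4,3>
3×7 − 2×4 − 1×3 = 10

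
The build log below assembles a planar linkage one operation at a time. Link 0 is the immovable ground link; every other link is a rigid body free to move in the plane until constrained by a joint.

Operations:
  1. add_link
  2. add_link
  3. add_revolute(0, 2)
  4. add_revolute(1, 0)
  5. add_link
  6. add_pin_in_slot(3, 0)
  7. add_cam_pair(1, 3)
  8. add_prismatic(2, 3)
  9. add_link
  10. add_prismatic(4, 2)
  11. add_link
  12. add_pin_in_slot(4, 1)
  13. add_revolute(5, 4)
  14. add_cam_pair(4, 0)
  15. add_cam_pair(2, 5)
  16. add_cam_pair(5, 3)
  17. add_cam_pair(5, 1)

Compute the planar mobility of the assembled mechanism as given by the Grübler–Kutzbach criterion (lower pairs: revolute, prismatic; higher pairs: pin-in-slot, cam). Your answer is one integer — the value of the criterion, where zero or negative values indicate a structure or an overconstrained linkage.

M = -2

link 0 = ground. State L|J1|J2 = 1|0|0
+link1  2|0|0
+link2  3|0|0
R(0,2) f=1→J1  3|1|0
R(1,0) f=1→J1  3|2|0
+link3  4|2|0
PS(3,0) f=2→J2  4|2|1
C(1,3) f=2→J2  4|2|2
P(2,3) f=1→J1  4|3|2
+link4  5|3|2
P(4,2) f=1→J1  5|4|2
+link5  6|4|2
PS(4,1) f=2→J2  6|4|3
R(5,4) f=1→J1  6|5|3
C(4,0) f=2→J2  6|5|4
C(2,5) f=2→J2  6|5|5
C(5,3) f=2→J2  6|5|6
C(5,1) f=2→J2  6|5|7
M = 3(6−1)−2·5−7 = 15−10−7 = -2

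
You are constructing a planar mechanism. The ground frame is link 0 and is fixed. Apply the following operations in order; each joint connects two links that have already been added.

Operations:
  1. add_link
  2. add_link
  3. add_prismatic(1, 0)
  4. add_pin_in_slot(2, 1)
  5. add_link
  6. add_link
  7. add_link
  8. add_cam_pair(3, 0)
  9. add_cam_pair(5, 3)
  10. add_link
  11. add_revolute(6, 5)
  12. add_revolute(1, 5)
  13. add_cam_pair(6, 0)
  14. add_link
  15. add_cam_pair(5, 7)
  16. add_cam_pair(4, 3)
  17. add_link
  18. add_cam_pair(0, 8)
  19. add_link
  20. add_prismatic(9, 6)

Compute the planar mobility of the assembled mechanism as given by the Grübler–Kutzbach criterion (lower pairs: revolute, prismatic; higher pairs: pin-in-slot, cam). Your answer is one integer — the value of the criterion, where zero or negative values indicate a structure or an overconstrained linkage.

M = 12

(L,J1,J2)=(1,0,0); link0 fixed
link1: (2,0,0)
link2: (3,0,0)
P 1-0 [J1]: (3,1,0)
PS 2-1 [J2]: (3,1,1)
link3: (4,1,1)
link4: (5,1,1)
link5: (6,1,1)
C 3-0 [J2]: (6,1,2)
C 5-3 [J2]: (6,1,3)
link6: (7,1,3)
R 6-5 [J1]: (7,2,3)
R 1-5 [J1]: (7,3,3)
C 6-0 [J2]: (7,3,4)
link7: (8,3,4)
C 5-7 [J2]: (8,3,5)
C 4-3 [J2]: (8,3,6)
link8: (9,3,6)
C 0-8 [J2]: (9,3,7)
link9: (10,3,7)
P 9-6 [J1]: (10,4,7)
Grübler: 3·9 − 2·4 − 7 = 12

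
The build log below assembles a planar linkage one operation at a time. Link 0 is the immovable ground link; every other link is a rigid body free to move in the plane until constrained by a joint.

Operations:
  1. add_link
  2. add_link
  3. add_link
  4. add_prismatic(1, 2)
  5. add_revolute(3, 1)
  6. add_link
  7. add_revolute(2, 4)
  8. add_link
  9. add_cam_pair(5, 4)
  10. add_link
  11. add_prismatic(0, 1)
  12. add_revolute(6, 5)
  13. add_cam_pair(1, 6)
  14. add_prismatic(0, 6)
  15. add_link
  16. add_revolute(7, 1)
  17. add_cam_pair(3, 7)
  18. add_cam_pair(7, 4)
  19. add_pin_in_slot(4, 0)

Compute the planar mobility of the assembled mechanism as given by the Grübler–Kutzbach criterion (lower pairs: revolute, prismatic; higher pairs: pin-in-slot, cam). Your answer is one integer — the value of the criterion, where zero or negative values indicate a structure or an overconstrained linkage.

M = 2

link 0 = ground. State L|J1|J2 = 1|0|0
+link1  2|0|0
+link2  3|0|0
+link3  4|0|0
P(1,2) f=1→J1  4|1|0
R(3,1) f=1→J1  4|2|0
+link4  5|2|0
R(2,4) f=1→J1  5|3|0
+link5  6|3|0
C(5,4) f=2→J2  6|3|1
+link6  7|3|1
P(0,1) f=1→J1  7|4|1
R(6,5) f=1→J1  7|5|1
C(1,6) f=2→J2  7|5|2
P(0,6) f=1→J1  7|6|2
+link7  8|6|2
R(7,1) f=1→J1  8|7|2
C(3,7) f=2→J2  8|7|3
C(7,4) f=2→J2  8|7|4
PS(4,0) f=2→J2  8|7|5
M = 3(8−1)−2·7−5 = 21−14−5 = 2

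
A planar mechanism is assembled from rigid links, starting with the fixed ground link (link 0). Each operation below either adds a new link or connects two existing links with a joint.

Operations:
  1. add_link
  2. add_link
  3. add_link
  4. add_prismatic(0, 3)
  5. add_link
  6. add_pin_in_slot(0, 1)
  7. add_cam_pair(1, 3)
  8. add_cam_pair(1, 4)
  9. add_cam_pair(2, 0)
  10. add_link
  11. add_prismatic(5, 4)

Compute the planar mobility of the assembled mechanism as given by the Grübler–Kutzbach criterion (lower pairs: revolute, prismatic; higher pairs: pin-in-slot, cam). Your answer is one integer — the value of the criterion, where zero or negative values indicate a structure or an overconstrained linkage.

ground; <1,0,0>
#1 <2,0,0>
#2 <3,0,0>
#3 <4,0,0>
P:0↔3 J1 <4,1,0>
#4 <5,1,0>
PS:0↔1 J2 <5,1,1>
C:1↔3 J2 <5,1,2>
C:1↔4 J2 <5,1,3>
C:2↔0 J2 <5,1,4>
#5 <6,1,4>
P:5↔4 J1 <6,2,4>
3×5 − 2×2 − 1×4 = 7

M = 7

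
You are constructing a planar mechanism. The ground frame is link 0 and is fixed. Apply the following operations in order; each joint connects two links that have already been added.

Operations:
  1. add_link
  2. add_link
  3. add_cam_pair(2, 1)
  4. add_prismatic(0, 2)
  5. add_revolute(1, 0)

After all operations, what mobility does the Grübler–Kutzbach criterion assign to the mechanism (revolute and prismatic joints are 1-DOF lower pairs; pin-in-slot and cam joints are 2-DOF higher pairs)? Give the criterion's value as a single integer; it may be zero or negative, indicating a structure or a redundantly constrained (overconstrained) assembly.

M = 1

[1;0;0] (link 0 is ground)
L+ [2;0;0]
L+ [3;0;0]
C(2,1)∈J2 [3;0;1]
P(0,2)∈J1 [3;1;1]
R(1,0)∈J1 [3;2;1]
mobility = 6 − 4 − 1 = 1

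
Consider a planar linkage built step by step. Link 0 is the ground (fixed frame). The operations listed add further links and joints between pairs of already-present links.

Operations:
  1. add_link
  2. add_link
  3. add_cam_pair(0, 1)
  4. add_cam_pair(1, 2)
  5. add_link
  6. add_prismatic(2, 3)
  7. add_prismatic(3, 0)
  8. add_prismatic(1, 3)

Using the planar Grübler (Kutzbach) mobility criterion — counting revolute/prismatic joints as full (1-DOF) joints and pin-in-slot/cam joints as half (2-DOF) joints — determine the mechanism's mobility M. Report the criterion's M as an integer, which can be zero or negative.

(L,J1,J2)=(1,0,0); link0 fixed
link1: (2,0,0)
link2: (3,0,0)
C 0-1 [J2]: (3,0,1)
C 1-2 [J2]: (3,0,2)
link3: (4,0,2)
P 2-3 [J1]: (4,1,2)
P 3-0 [J1]: (4,2,2)
P 1-3 [J1]: (4,3,2)
Grübler: 3·3 − 2·3 − 2 = 1

M = 1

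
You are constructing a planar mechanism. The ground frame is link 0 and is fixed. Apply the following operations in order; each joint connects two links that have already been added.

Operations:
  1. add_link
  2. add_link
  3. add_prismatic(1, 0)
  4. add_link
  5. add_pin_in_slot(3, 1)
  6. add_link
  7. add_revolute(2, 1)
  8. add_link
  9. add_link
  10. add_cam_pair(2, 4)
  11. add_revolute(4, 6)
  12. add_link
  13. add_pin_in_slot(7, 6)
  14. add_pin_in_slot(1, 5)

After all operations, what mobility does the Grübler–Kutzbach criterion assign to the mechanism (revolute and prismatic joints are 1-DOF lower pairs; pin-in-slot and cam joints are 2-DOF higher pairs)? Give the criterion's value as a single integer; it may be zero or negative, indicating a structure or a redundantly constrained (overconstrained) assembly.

M = 11

link 0 = ground. State L|J1|J2 = 1|0|0
+link1  2|0|0
+link2  3|0|0
P(1,0) f=1→J1  3|1|0
+link3  4|1|0
PS(3,1) f=2→J2  4|1|1
+link4  5|1|1
R(2,1) f=1→J1  5|2|1
+link5  6|2|1
+link6  7|2|1
C(2,4) f=2→J2  7|2|2
R(4,6) f=1→J1  7|3|2
+link7  8|3|2
PS(7,6) f=2→J2  8|3|3
PS(1,5) f=2→J2  8|3|4
M = 3(8−1)−2·3−4 = 21−6−4 = 11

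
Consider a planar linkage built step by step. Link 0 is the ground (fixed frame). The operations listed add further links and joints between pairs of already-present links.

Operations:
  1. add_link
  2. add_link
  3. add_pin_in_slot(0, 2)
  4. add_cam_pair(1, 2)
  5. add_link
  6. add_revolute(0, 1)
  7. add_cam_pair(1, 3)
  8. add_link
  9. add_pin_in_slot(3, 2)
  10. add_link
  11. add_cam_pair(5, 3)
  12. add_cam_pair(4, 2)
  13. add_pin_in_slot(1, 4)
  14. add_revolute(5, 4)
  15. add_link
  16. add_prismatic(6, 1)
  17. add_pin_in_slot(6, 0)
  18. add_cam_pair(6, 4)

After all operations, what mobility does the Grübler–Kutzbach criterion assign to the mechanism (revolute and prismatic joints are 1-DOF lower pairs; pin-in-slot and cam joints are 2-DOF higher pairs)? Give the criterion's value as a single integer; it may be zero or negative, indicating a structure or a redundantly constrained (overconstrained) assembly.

L=1 J1=0 J2=0
add link → L=2 J1=0 J2=0
add link → L=3 J1=0 J2=0
PS@0,2 dof=2 J2 → L=3 J1=0 J2=1
C@1,2 dof=2 J2 → L=3 J1=0 J2=2
add link → L=4 J1=0 J2=2
R@0,1 dof=1 J1 → L=4 J1=1 J2=2
C@1,3 dof=2 J2 → L=4 J1=1 J2=3
add link → L=5 J1=1 J2=3
PS@3,2 dof=2 J2 → L=5 J1=1 J2=4
add link → L=6 J1=1 J2=4
C@5,3 dof=2 J2 → L=6 J1=1 J2=5
C@4,2 dof=2 J2 → L=6 J1=1 J2=6
PS@1,4 dof=2 J2 → L=6 J1=1 J2=7
R@5,4 dof=1 J1 → L=6 J1=2 J2=7
add link → L=7 J1=2 J2=7
P@6,1 dof=1 J1 → L=7 J1=3 J2=7
PS@6,0 dof=2 J2 → L=7 J1=3 J2=8
C@6,4 dof=2 J2 → L=7 J1=3 J2=9
M=3(L−1)−2J1−J2=3·6−2·3−9=3

M = 3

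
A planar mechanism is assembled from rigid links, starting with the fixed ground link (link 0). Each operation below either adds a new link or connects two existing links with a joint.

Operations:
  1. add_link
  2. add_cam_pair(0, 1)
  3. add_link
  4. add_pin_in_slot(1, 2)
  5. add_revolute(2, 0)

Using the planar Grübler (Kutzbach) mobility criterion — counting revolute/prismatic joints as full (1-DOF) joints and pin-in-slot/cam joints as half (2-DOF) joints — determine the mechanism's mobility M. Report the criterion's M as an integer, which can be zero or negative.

M = 2

(L,J1,J2)=(1,0,0); link0 fixed
link1: (2,0,0)
C 0-1 [J2]: (2,0,1)
link2: (3,0,1)
PS 1-2 [J2]: (3,0,2)
R 2-0 [J1]: (3,1,2)
Grübler: 3·2 − 2·1 − 2 = 2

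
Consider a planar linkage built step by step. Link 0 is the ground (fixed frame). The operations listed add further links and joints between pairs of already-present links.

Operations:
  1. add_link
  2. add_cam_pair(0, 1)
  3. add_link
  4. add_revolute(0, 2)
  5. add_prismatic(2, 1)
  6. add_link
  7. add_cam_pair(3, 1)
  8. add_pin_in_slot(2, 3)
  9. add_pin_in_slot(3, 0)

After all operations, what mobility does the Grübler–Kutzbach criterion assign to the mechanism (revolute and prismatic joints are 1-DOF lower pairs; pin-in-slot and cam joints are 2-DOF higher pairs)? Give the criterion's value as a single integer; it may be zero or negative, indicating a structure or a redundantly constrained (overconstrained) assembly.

L=1 J1=0 J2=0
add link → L=2 J1=0 J2=0
C@0,1 dof=2 J2 → L=2 J1=0 J2=1
add link → L=3 J1=0 J2=1
R@0,2 dof=1 J1 → L=3 J1=1 J2=1
P@2,1 dof=1 J1 → L=3 J1=2 J2=1
add link → L=4 J1=2 J2=1
C@3,1 dof=2 J2 → L=4 J1=2 J2=2
PS@2,3 dof=2 J2 → L=4 J1=2 J2=3
PS@3,0 dof=2 J2 → L=4 J1=2 J2=4
M=3(L−1)−2J1−J2=3·3−2·2−4=1

M = 1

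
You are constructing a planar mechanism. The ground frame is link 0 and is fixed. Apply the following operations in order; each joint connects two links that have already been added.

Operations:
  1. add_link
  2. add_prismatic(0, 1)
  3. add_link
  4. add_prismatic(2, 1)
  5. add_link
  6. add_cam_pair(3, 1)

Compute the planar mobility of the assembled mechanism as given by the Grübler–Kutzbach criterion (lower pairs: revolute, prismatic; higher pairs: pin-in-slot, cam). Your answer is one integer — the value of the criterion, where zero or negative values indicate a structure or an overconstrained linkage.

M = 4

(L,J1,J2)=(1,0,0); link0 fixed
link1: (2,0,0)
P 0-1 [J1]: (2,1,0)
link2: (3,1,0)
P 2-1 [J1]: (3,2,0)
link3: (4,2,0)
C 3-1 [J2]: (4,2,1)
Grübler: 3·3 − 2·2 − 1 = 4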